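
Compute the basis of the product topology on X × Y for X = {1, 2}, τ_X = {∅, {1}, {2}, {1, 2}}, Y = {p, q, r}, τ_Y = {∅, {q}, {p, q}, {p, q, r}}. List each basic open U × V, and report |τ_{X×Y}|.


Basis B = {∅ × ∅, {1} × {q}, {2} × {q}, {1} × {p, q}, {1, 2} × {q}, {2} × {p, q}, {1} × {p, q, r}, {2} × {p, q, r}, {1, 2} × {p, q}, {1, 2} × {p, q, r}}; |τ_{X×Y}| = 16.

Enumerate products U × V with U ∈ τ_X, V ∈ τ_Y (deduplicated):
  ∅ × ∅ = {} (∅)
  {1} × {q} = {(1,q)}
  {2} × {q} = {(2,q)}
  {1} × {p, q} = {(1,p), (1,q)}
  {1, 2} × {q} = {(1,q), (2,q)}
  {2} × {p, q} = {(2,p), (2,q)}
  {1} × {p, q, r} = {(1,p), (1,q), (1,r)}
  {2} × {p, q, r} = {(2,p), (2,q), (2,r)}
  {1, 2} × {p, q} = {(1,p), (1,q), (2,p), (2,q)}
  {1, 2} × {p, q, r} = {(1,p), (1,q), (1,r), (2,p), (2,q), (2,r)}
These 10 distinct sets form the basis B.
Close under arbitrary unions to get τ_{X×Y}; counting gives |τ_{X×Y}| = 16.


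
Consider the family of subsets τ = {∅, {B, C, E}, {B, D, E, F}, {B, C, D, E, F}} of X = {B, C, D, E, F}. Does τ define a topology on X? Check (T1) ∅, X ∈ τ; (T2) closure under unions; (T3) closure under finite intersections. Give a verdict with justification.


τ is NOT a topology on X.

Axiom (T1): ∅ ∈ τ? Yes; X ∈ τ? Yes.
Axiom (T2/T3): check pairwise unions and intersections of members of τ.
Counterexample for (T3): {B, C, E} ∩ {B, D, E, F} = {B, E} ∉ τ. Therefore τ is NOT a topology.


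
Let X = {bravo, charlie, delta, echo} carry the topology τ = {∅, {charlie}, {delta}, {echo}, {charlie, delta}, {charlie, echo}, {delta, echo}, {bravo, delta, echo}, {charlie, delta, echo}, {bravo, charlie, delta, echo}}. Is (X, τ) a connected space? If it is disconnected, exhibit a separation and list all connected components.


(X, τ) is disconnected; components = [{charlie}, {bravo, delta, echo}].

Find clopen sets (U ∈ τ with X ∖ U ∈ τ):
  U = ∅, X ∖ U = {bravo, charlie, delta, echo} — both open, so U is clopen.
  U = {charlie}, X ∖ U = {bravo, delta, echo} — both open, so U is clopen.
  U = {bravo, delta, echo}, X ∖ U = {charlie} — both open, so U is clopen.
  U = {bravo, charlie, delta, echo}, X ∖ U = ∅ — both open, so U is clopen.
Nontrivial clopen(s) exist: e.g. {bravo, delta, echo}. So (X, τ) is disconnected.
Compute connected components by grouping points that agree on all clopens:
  component: {charlie}
  component: {bravo, delta, echo}


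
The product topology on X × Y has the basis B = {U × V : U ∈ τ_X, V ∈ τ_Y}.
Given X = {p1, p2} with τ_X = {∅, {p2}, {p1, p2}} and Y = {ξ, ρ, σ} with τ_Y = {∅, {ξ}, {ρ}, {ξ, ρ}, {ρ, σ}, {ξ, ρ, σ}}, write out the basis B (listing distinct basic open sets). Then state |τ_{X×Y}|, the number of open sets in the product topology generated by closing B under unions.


Basis B = {∅ × ∅, {p2} × {ξ}, {p2} × {ρ}, {p1, p2} × {ξ}, {p1, p2} × {ρ}, {p2} × {ξ, ρ}, {p2} × {ρ, σ}, {p2} × {ξ, ρ, σ}, {p1, p2} × {ξ, ρ}, {p1, p2} × {ρ, σ}, {p1, p2} × {ξ, ρ, σ}}; |τ_{X×Y}| = 18.

Enumerate products U × V with U ∈ τ_X, V ∈ τ_Y (deduplicated):
  ∅ × ∅ = {} (∅)
  {p2} × {ξ} = {(p2,ξ)}
  {p2} × {ρ} = {(p2,ρ)}
  {p1, p2} × {ξ} = {(p1,ξ), (p2,ξ)}
  {p1, p2} × {ρ} = {(p1,ρ), (p2,ρ)}
  {p2} × {ξ, ρ} = {(p2,ξ), (p2,ρ)}
  {p2} × {ρ, σ} = {(p2,ρ), (p2,σ)}
  {p2} × {ξ, ρ, σ} = {(p2,ξ), (p2,ρ), (p2,σ)}
  {p1, p2} × {ξ, ρ} = {(p1,ξ), (p1,ρ), (p2,ξ), (p2,ρ)}
  {p1, p2} × {ρ, σ} = {(p1,ρ), (p1,σ), (p2,ρ), (p2,σ)}
  {p1, p2} × {ξ, ρ, σ} = {(p1,ξ), (p1,ρ), (p1,σ), (p2,ξ), (p2,ρ), (p2,σ)}
These 11 distinct sets form the basis B.
Close under arbitrary unions to get τ_{X×Y}; counting gives |τ_{X×Y}| = 18.


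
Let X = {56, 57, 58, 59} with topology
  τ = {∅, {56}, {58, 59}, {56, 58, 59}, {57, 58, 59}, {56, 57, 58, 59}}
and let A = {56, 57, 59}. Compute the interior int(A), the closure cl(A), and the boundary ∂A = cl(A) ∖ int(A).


int(A) = {56}, cl(A) = {56, 57, 58, 59}, ∂A = {57, 58, 59}.

Closed sets in (X, τ) are complements of opens:
  closed(X, τ) = {∅, {56}, {57}, {56, 57}, {57, 58, 59}, {56, 57, 58, 59}}.
int(A) = ⋃ {U ∈ τ : U ⊆ A}. Opens contained in A: ∅, {56}.
Taking the union of these: int(A) = {56}.
cl(A) = ⋂ {C closed : A ⊆ C}. Closed sets containing A: {56, 57, 58, 59}.
Intersecting these: cl(A) = {56, 57, 58, 59}.
∂A = cl(A) ∖ int(A) = {56, 57, 58, 59} ∖ {56} = {57, 58, 59}.


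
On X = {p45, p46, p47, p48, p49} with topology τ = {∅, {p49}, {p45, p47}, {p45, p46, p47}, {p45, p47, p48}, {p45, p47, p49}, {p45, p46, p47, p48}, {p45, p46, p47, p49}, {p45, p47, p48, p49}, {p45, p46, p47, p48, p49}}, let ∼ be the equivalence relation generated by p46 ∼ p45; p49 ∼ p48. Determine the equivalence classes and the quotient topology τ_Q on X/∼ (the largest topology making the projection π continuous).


X/∼ = {[p45=p46], [p47], [p48=p49]}; |τ_Q| = 3.

Equivalence classes: [p45=p46], [p47], [p48=p49].
Quotient map π: X → X/∼ sends p45 ↦ [p45=p46], p46 ↦ [p45=p46], p47 ↦ [p47], p48 ↦ [p48=p49], p49 ↦ [p48=p49].
For each subset V ⊆ X/∼, compute π^{-1}(V) ⊆ X and check whether π^{-1}(V) ∈ τ. V is open in τ_Q iff π^{-1}(V) ∈ τ.
  V = {}: π^{-1}(V) = ∅ ∈ τ ✓.
  V = {[p45=p46]}: π^{-1}(V) = {p45, p46} ∉ τ ✗.
  V = {[p47]}: π^{-1}(V) = {p47} ∉ τ ✗.
  V = {[p45=p46], [p47]}: π^{-1}(V) = {p45, p46, p47} ∈ τ ✓.
  V = {[p48=p49]}: π^{-1}(V) = {p48, p49} ∉ τ ✗.
  V = {[p45=p46], [p48=p49]}: π^{-1}(V) = {p45, p46, p48, p49} ∉ τ ✗.
  V = {[p47], [p48=p49]}: π^{-1}(V) = {p47, p48, p49} ∉ τ ✗.
  V = {[p45=p46], [p47], [p48=p49]}: π^{-1}(V) = {p45, p46, p47, p48, p49} ∈ τ ✓.
Open sets in the quotient: τ_Q = {{}, {[p45=p46], [p47]}, {[p45=p46], [p47], [p48=p49]}} (3 elements).


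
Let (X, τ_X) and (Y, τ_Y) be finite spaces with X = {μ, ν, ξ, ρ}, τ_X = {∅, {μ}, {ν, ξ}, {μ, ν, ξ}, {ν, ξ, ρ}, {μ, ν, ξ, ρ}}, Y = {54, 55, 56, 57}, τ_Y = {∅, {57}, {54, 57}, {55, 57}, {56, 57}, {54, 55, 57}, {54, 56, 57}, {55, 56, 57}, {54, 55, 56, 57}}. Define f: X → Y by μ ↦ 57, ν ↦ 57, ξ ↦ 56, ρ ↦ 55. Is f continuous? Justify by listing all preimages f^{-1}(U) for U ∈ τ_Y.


f is NOT continuous.

Compute f^{-1}(U) for each U ∈ τ_Y:
  U = ∅: f^{-1}(U) = ∅ ∈ τ_X ✓.
  U = {57}: f^{-1}(U) = {μ, ν} ∉ τ_X ✗.
  U = {54, 57}: f^{-1}(U) = {μ, ν} ∉ τ_X ✗.
  U = {55, 57}: f^{-1}(U) = {μ, ν, ρ} ∉ τ_X ✗.
  U = {56, 57}: f^{-1}(U) = {μ, ν, ξ} ∈ τ_X ✓.
  U = {54, 55, 57}: f^{-1}(U) = {μ, ν, ρ} ∉ τ_X ✗.
  U = {54, 56, 57}: f^{-1}(U) = {μ, ν, ξ} ∈ τ_X ✓.
  U = {55, 56, 57}: f^{-1}(U) = {μ, ν, ξ, ρ} ∈ τ_X ✓.
  U = {54, 55, 56, 57}: f^{-1}(U) = {μ, ν, ξ, ρ} ∈ τ_X ✓.
Found U = {57} with f^{-1}(U) = {μ, ν} not in τ_X. Therefore f is NOT continuous.


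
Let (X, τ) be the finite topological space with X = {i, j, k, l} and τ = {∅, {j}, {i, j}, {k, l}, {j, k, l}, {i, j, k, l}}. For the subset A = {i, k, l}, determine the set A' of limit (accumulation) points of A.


A' = {k, l}

For each x ∈ X, list the open sets U ∈ τ with x ∈ U, then check whether U ∩ (A ∖ {x}) ≠ ∅ for every such U.
  x = i: open {i, j} ∋ x has {i, j} ∩ (A ∖ {i}) = ∅, so x is NOT a limit point.
  x = j: open {j} ∋ x has {j} ∩ (A ∖ {j}) = ∅, so x is NOT a limit point.
  x = k: opens ∋ x are {k, l}, {j, k, l}, {i, j, k, l}; each meets A ∖ {k}, so x IS a limit point.
  x = l: opens ∋ x are {k, l}, {j, k, l}, {i, j, k, l}; each meets A ∖ {l}, so x IS a limit point.
Collecting: A' = {k, l}.


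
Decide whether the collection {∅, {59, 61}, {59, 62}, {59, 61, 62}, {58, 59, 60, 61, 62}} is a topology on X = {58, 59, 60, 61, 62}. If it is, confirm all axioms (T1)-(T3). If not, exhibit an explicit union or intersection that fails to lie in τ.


τ is NOT a topology on X.

Axiom (T1): ∅ ∈ τ? Yes; X ∈ τ? Yes.
Axiom (T2/T3): check pairwise unions and intersections of members of τ.
Counterexample for (T3): {59, 61} ∩ {59, 62} = {59} ∉ τ. Therefore τ is NOT a topology.


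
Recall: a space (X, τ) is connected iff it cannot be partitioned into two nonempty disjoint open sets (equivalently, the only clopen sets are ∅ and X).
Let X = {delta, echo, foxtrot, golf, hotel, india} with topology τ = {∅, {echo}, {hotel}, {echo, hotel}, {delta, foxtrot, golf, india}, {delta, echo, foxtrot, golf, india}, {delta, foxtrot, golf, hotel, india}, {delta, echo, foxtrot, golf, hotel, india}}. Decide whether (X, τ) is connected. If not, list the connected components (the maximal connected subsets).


(X, τ) is disconnected; components = [{echo}, {hotel}, {delta, foxtrot, golf, india}].

Find clopen sets (U ∈ τ with X ∖ U ∈ τ):
  U = ∅, X ∖ U = {delta, echo, foxtrot, golf, hotel, india} — both open, so U is clopen.
  U = {echo}, X ∖ U = {delta, foxtrot, golf, hotel, india} — both open, so U is clopen.
  U = {hotel}, X ∖ U = {delta, echo, foxtrot, golf, india} — both open, so U is clopen.
  U = {echo, hotel}, X ∖ U = {delta, foxtrot, golf, india} — both open, so U is clopen.
  U = {delta, foxtrot, golf, india}, X ∖ U = {echo, hotel} — both open, so U is clopen.
  U = {delta, echo, foxtrot, golf, india}, X ∖ U = {hotel} — both open, so U is clopen.
  U = {delta, foxtrot, golf, hotel, india}, X ∖ U = {echo} — both open, so U is clopen.
  U = {delta, echo, foxtrot, golf, hotel, india}, X ∖ U = ∅ — both open, so U is clopen.
Nontrivial clopen(s) exist: e.g. {delta, echo, foxtrot, golf, india}. So (X, τ) is disconnected.
Compute connected components by grouping points that agree on all clopens:
  component: {echo}
  component: {hotel}
  component: {delta, foxtrot, golf, india}


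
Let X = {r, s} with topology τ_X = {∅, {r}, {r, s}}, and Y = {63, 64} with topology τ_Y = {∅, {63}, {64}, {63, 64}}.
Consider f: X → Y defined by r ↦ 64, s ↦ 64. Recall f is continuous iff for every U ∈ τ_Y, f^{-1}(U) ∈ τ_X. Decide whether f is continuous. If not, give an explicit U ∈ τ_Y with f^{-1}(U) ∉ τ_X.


f IS continuous.

Compute f^{-1}(U) for each U ∈ τ_Y:
  U = ∅: f^{-1}(U) = ∅ ∈ τ_X ✓.
  U = {63}: f^{-1}(U) = ∅ ∈ τ_X ✓.
  U = {64}: f^{-1}(U) = {r, s} ∈ τ_X ✓.
  U = {63, 64}: f^{-1}(U) = {r, s} ∈ τ_X ✓.
Every preimage lies in τ_X, so f IS continuous.


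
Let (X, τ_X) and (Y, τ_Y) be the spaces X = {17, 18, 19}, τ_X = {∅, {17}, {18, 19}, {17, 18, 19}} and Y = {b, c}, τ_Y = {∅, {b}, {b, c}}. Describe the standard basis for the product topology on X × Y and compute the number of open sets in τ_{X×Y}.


Basis B = {∅ × ∅, {17} × {b}, {17} × {b, c}, {18, 19} × {b}, {17, 18, 19} × {b}, {18, 19} × {b, c}, {17, 18, 19} × {b, c}}; |τ_{X×Y}| = 9.

Enumerate products U × V with U ∈ τ_X, V ∈ τ_Y (deduplicated):
  ∅ × ∅ = {} (∅)
  {17} × {b} = {(17,b)}
  {17} × {b, c} = {(17,b), (17,c)}
  {18, 19} × {b} = {(18,b), (19,b)}
  {17, 18, 19} × {b} = {(17,b), (18,b), (19,b)}
  {18, 19} × {b, c} = {(18,b), (18,c), (19,b), (19,c)}
  {17, 18, 19} × {b, c} = {(17,b), (17,c), (18,b), (18,c), (19,b), (19,c)}
These 7 distinct sets form the basis B.
Close under arbitrary unions to get τ_{X×Y}; counting gives |τ_{X×Y}| = 9.


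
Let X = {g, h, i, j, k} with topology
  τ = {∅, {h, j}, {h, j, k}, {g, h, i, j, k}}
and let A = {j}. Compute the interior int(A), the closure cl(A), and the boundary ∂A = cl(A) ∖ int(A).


int(A) = ∅, cl(A) = {g, h, i, j, k}, ∂A = {g, h, i, j, k}.

Closed sets in (X, τ) are complements of opens:
  closed(X, τ) = {∅, {g, i}, {g, i, k}, {g, h, i, j, k}}.
int(A) = ⋃ {U ∈ τ : U ⊆ A}. Opens contained in A: ∅.
Taking the union of these: int(A) = ∅.
cl(A) = ⋂ {C closed : A ⊆ C}. Closed sets containing A: {g, h, i, j, k}.
Intersecting these: cl(A) = {g, h, i, j, k}.
∂A = cl(A) ∖ int(A) = {g, h, i, j, k} ∖ ∅ = {g, h, i, j, k}.


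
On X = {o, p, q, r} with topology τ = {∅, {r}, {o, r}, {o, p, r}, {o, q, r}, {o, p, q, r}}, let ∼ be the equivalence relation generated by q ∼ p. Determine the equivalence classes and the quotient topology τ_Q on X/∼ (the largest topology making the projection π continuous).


X/∼ = {[o], [p=q], [r]}; |τ_Q| = 4.

Equivalence classes: [o], [p=q], [r].
Quotient map π: X → X/∼ sends o ↦ [o], p ↦ [p=q], q ↦ [p=q], r ↦ [r].
For each subset V ⊆ X/∼, compute π^{-1}(V) ⊆ X and check whether π^{-1}(V) ∈ τ. V is open in τ_Q iff π^{-1}(V) ∈ τ.
  V = {}: π^{-1}(V) = ∅ ∈ τ ✓.
  V = {[o]}: π^{-1}(V) = {o} ∉ τ ✗.
  V = {[p=q]}: π^{-1}(V) = {p, q} ∉ τ ✗.
  V = {[o], [p=q]}: π^{-1}(V) = {o, p, q} ∉ τ ✗.
  V = {[r]}: π^{-1}(V) = {r} ∈ τ ✓.
  V = {[o], [r]}: π^{-1}(V) = {o, r} ∈ τ ✓.
  V = {[p=q], [r]}: π^{-1}(V) = {p, q, r} ∉ τ ✗.
  V = {[o], [p=q], [r]}: π^{-1}(V) = {o, p, q, r} ∈ τ ✓.
Open sets in the quotient: τ_Q = {{}, {[r]}, {[o], [r]}, {[o], [p=q], [r]}} (4 elements).


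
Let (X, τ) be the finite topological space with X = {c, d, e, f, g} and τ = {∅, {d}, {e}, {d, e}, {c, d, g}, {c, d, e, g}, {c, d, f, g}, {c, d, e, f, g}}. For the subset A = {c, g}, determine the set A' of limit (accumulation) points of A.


A' = {c, f, g}

For each x ∈ X, list the open sets U ∈ τ with x ∈ U, then check whether U ∩ (A ∖ {x}) ≠ ∅ for every such U.
  x = c: opens ∋ x are {c, d, g}, {c, d, e, g}, {c, d, f, g}, {c, d, e, f, g}; each meets A ∖ {c}, so x IS a limit point.
  x = d: open {d} ∋ x has {d} ∩ (A ∖ {d}) = ∅, so x is NOT a limit point.
  x = e: open {e} ∋ x has {e} ∩ (A ∖ {e}) = ∅, so x is NOT a limit point.
  x = f: opens ∋ x are {c, d, f, g}, {c, d, e, f, g}; each meets A ∖ {f}, so x IS a limit point.
  x = g: opens ∋ x are {c, d, g}, {c, d, e, g}, {c, d, f, g}, {c, d, e, f, g}; each meets A ∖ {g}, so x IS a limit point.
Collecting: A' = {c, f, g}.


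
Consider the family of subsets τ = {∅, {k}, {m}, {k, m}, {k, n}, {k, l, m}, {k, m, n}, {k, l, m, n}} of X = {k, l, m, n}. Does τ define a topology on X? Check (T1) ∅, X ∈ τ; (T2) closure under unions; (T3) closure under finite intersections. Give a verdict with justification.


τ IS a topology on X.

Axiom (T1): ∅ ∈ τ? Yes; X ∈ τ? Yes.
Axiom (T2/T3): check pairwise unions and intersections of members of τ.
All pairwise intersections and unions checked — each lies in τ. Therefore τ satisfies (T1), (T2), (T3): it IS a topology on X.


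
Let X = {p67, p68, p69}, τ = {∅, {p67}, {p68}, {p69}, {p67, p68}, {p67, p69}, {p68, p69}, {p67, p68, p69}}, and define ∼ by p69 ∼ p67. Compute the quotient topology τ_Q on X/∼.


X/∼ = {[p67=p69], [p68]}; |τ_Q| = 4.

Equivalence classes: [p67=p69], [p68].
Quotient map π: X → X/∼ sends p67 ↦ [p67=p69], p68 ↦ [p68], p69 ↦ [p67=p69].
For each subset V ⊆ X/∼, compute π^{-1}(V) ⊆ X and check whether π^{-1}(V) ∈ τ. V is open in τ_Q iff π^{-1}(V) ∈ τ.
  V = {}: π^{-1}(V) = ∅ ∈ τ ✓.
  V = {[p67=p69]}: π^{-1}(V) = {p67, p69} ∈ τ ✓.
  V = {[p68]}: π^{-1}(V) = {p68} ∈ τ ✓.
  V = {[p67=p69], [p68]}: π^{-1}(V) = {p67, p68, p69} ∈ τ ✓.
Open sets in the quotient: τ_Q = {{}, {[p67=p69]}, {[p68]}, {[p67=p69], [p68]}} (4 elements).


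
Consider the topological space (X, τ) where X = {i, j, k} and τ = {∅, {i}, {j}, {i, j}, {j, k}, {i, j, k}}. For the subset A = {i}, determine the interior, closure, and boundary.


int(A) = {i}, cl(A) = {i}, ∂A = ∅.

Closed sets in (X, τ) are complements of opens:
  closed(X, τ) = {∅, {i}, {k}, {i, k}, {j, k}, {i, j, k}}.
int(A) = ⋃ {U ∈ τ : U ⊆ A}. Opens contained in A: ∅, {i}.
Taking the union of these: int(A) = {i}.
cl(A) = ⋂ {C closed : A ⊆ C}. Closed sets containing A: {i}, {i, k}, {i, j, k}.
Intersecting these: cl(A) = {i}.
∂A = cl(A) ∖ int(A) = {i} ∖ {i} = ∅.


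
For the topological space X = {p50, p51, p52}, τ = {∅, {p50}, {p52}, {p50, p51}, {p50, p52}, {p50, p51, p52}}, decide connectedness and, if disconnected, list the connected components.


(X, τ) is disconnected; components = [{p52}, {p50, p51}].

Find clopen sets (U ∈ τ with X ∖ U ∈ τ):
  U = ∅, X ∖ U = {p50, p51, p52} — both open, so U is clopen.
  U = {p52}, X ∖ U = {p50, p51} — both open, so U is clopen.
  U = {p50, p51}, X ∖ U = {p52} — both open, so U is clopen.
  U = {p50, p51, p52}, X ∖ U = ∅ — both open, so U is clopen.
Nontrivial clopen(s) exist: e.g. {p52}. So (X, τ) is disconnected.
Compute connected components by grouping points that agree on all clopens:
  component: {p52}
  component: {p50, p51}


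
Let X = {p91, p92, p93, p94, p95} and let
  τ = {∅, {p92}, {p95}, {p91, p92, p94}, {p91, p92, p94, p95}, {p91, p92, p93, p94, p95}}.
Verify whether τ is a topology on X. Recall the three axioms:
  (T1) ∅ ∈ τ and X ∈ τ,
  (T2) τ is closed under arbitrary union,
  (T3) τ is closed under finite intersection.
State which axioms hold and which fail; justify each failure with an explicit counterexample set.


τ is NOT a topology on X.

Axiom (T1): ∅ ∈ τ? Yes; X ∈ τ? Yes.
Axiom (T2/T3): check pairwise unions and intersections of members of τ.
Counterexample for (T2): {p92} ∪ {p95} = {p92, p95} ∉ τ. Therefore τ is NOT a topology.


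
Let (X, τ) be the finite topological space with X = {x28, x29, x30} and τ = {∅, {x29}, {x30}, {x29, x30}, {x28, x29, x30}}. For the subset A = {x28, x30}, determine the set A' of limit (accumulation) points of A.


A' = {x28}

For each x ∈ X, list the open sets U ∈ τ with x ∈ U, then check whether U ∩ (A ∖ {x}) ≠ ∅ for every such U.
  x = x28: opens ∋ x are {x28, x29, x30}; each meets A ∖ {x28}, so x IS a limit point.
  x = x29: open {x29} ∋ x has {x29} ∩ (A ∖ {x29}) = ∅, so x is NOT a limit point.
  x = x30: open {x30} ∋ x has {x30} ∩ (A ∖ {x30}) = ∅, so x is NOT a limit point.
Collecting: A' = {x28}.


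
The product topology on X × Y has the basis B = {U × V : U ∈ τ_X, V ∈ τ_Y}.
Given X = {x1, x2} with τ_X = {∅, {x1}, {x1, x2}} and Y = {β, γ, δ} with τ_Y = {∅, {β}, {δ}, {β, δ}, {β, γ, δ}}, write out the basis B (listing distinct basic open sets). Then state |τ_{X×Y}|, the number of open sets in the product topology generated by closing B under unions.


Basis B = {∅ × ∅, {x1} × {β}, {x1} × {δ}, {x1} × {β, δ}, {x1, x2} × {β}, {x1, x2} × {δ}, {x1} × {β, γ, δ}, {x1, x2} × {β, δ}, {x1, x2} × {β, γ, δ}}; |τ_{X×Y}| = 14.

Enumerate products U × V with U ∈ τ_X, V ∈ τ_Y (deduplicated):
  ∅ × ∅ = {} (∅)
  {x1} × {β} = {(x1,β)}
  {x1} × {δ} = {(x1,δ)}
  {x1} × {β, δ} = {(x1,β), (x1,δ)}
  {x1, x2} × {β} = {(x1,β), (x2,β)}
  {x1, x2} × {δ} = {(x1,δ), (x2,δ)}
  {x1} × {β, γ, δ} = {(x1,β), (x1,γ), (x1,δ)}
  {x1, x2} × {β, δ} = {(x1,β), (x1,δ), (x2,β), (x2,δ)}
  {x1, x2} × {β, γ, δ} = {(x1,β), (x1,γ), (x1,δ), (x2,β), (x2,γ), (x2,δ)}
These 9 distinct sets form the basis B.
Close under arbitrary unions to get τ_{X×Y}; counting gives |τ_{X×Y}| = 14.


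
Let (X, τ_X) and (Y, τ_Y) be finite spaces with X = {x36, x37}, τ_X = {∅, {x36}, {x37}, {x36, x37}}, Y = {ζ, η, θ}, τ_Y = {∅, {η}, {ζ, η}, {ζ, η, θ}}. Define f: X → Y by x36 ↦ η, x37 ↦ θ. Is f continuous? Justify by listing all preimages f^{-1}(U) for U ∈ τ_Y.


f IS continuous.

Compute f^{-1}(U) for each U ∈ τ_Y:
  U = ∅: f^{-1}(U) = ∅ ∈ τ_X ✓.
  U = {η}: f^{-1}(U) = {x36} ∈ τ_X ✓.
  U = {ζ, η}: f^{-1}(U) = {x36} ∈ τ_X ✓.
  U = {ζ, η, θ}: f^{-1}(U) = {x36, x37} ∈ τ_X ✓.
Every preimage lies in τ_X, so f IS continuous.


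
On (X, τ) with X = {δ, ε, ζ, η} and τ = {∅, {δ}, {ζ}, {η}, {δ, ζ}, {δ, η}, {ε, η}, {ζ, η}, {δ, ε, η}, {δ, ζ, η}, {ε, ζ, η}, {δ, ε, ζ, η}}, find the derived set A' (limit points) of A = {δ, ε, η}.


A' = {ε}

For each x ∈ X, list the open sets U ∈ τ with x ∈ U, then check whether U ∩ (A ∖ {x}) ≠ ∅ for every such U.
  x = δ: open {δ} ∋ x has {δ} ∩ (A ∖ {δ}) = ∅, so x is NOT a limit point.
  x = ε: opens ∋ x are {ε, η}, {δ, ε, η}, {ε, ζ, η}, {δ, ε, ζ, η}; each meets A ∖ {ε}, so x IS a limit point.
  x = ζ: open {ζ} ∋ x has {ζ} ∩ (A ∖ {ζ}) = ∅, so x is NOT a limit point.
  x = η: open {η} ∋ x has {η} ∩ (A ∖ {η}) = ∅, so x is NOT a limit point.
Collecting: A' = {ε}.


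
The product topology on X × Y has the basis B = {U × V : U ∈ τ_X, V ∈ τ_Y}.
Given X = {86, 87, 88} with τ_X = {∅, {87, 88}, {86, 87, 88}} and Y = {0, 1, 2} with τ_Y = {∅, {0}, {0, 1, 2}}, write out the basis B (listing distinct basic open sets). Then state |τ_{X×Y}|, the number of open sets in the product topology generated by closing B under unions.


Basis B = {∅ × ∅, {87, 88} × {0}, {86, 87, 88} × {0}, {87, 88} × {0, 1, 2}, {86, 87, 88} × {0, 1, 2}}; |τ_{X×Y}| = 6.

Enumerate products U × V with U ∈ τ_X, V ∈ τ_Y (deduplicated):
  ∅ × ∅ = {} (∅)
  {87, 88} × {0} = {(87,0), (88,0)}
  {86, 87, 88} × {0} = {(86,0), (87,0), (88,0)}
  {87, 88} × {0, 1, 2} = {(87,0), (87,1), (87,2), (88,0), (88,1), (88,2)}
  {86, 87, 88} × {0, 1, 2} = {(86,0), (86,1), (86,2), (87,0), (87,1), (87,2), (88,0), (88,1), (88,2)}
These 5 distinct sets form the basis B.
Close under arbitrary unions to get τ_{X×Y}; counting gives |τ_{X×Y}| = 6.


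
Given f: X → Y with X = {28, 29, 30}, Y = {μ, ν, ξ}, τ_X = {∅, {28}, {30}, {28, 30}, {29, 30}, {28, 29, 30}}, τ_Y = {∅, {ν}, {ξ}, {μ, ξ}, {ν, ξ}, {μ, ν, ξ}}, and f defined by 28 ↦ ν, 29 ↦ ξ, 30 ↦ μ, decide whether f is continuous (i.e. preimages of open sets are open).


f is NOT continuous.

Compute f^{-1}(U) for each U ∈ τ_Y:
  U = ∅: f^{-1}(U) = ∅ ∈ τ_X ✓.
  U = {ν}: f^{-1}(U) = {28} ∈ τ_X ✓.
  U = {ξ}: f^{-1}(U) = {29} ∉ τ_X ✗.
  U = {μ, ξ}: f^{-1}(U) = {29, 30} ∈ τ_X ✓.
  U = {ν, ξ}: f^{-1}(U) = {28, 29} ∉ τ_X ✗.
  U = {μ, ν, ξ}: f^{-1}(U) = {28, 29, 30} ∈ τ_X ✓.
Found U = {ξ} with f^{-1}(U) = {29} not in τ_X. Therefore f is NOT continuous.


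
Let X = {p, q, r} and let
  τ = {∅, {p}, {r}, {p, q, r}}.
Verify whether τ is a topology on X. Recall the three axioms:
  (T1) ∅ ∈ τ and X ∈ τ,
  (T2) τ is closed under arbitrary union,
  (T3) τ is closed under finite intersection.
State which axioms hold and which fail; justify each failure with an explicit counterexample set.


τ is NOT a topology on X.

Axiom (T1): ∅ ∈ τ? Yes; X ∈ τ? Yes.
Axiom (T2/T3): check pairwise unions and intersections of members of τ.
Counterexample for (T2): {p} ∪ {r} = {p, r} ∉ τ. Therefore τ is NOT a topology.


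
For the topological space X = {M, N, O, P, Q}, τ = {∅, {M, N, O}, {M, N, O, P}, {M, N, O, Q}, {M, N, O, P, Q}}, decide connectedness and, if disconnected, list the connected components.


(X, τ) is connected.

Find clopen sets (U ∈ τ with X ∖ U ∈ τ):
  U = ∅, X ∖ U = {M, N, O, P, Q} — both open, so U is clopen.
  U = {M, N, O, P, Q}, X ∖ U = ∅ — both open, so U is clopen.
Only trivial clopens (∅ and X) exist, so (X, τ) is connected.
Compute connected components by grouping points that agree on all clopens:
  component: {M, N, O, P, Q}


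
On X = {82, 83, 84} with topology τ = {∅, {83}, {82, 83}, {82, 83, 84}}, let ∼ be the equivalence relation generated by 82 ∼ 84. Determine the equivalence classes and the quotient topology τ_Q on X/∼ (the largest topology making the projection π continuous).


X/∼ = {[82=84], [83]}; |τ_Q| = 3.

Equivalence classes: [82=84], [83].
Quotient map π: X → X/∼ sends 82 ↦ [82=84], 83 ↦ [83], 84 ↦ [82=84].
For each subset V ⊆ X/∼, compute π^{-1}(V) ⊆ X and check whether π^{-1}(V) ∈ τ. V is open in τ_Q iff π^{-1}(V) ∈ τ.
  V = {}: π^{-1}(V) = ∅ ∈ τ ✓.
  V = {[82=84]}: π^{-1}(V) = {82, 84} ∉ τ ✗.
  V = {[83]}: π^{-1}(V) = {83} ∈ τ ✓.
  V = {[82=84], [83]}: π^{-1}(V) = {82, 83, 84} ∈ τ ✓.
Open sets in the quotient: τ_Q = {{}, {[83]}, {[82=84], [83]}} (3 elements).


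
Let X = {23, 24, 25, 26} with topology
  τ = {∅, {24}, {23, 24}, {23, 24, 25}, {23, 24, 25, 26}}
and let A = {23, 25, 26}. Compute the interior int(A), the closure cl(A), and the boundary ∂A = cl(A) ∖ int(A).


int(A) = ∅, cl(A) = {23, 25, 26}, ∂A = {23, 25, 26}.

Closed sets in (X, τ) are complements of opens:
  closed(X, τ) = {∅, {26}, {25, 26}, {23, 25, 26}, {23, 24, 25, 26}}.
int(A) = ⋃ {U ∈ τ : U ⊆ A}. Opens contained in A: ∅.
Taking the union of these: int(A) = ∅.
cl(A) = ⋂ {C closed : A ⊆ C}. Closed sets containing A: {23, 25, 26}, {23, 24, 25, 26}.
Intersecting these: cl(A) = {23, 25, 26}.
∂A = cl(A) ∖ int(A) = {23, 25, 26} ∖ ∅ = {23, 25, 26}.


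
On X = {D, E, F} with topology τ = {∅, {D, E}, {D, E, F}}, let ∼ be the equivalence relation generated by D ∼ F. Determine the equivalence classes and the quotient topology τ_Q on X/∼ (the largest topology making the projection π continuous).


X/∼ = {[D=F], [E]}; |τ_Q| = 2.

Equivalence classes: [D=F], [E].
Quotient map π: X → X/∼ sends D ↦ [D=F], E ↦ [E], F ↦ [D=F].
For each subset V ⊆ X/∼, compute π^{-1}(V) ⊆ X and check whether π^{-1}(V) ∈ τ. V is open in τ_Q iff π^{-1}(V) ∈ τ.
  V = {}: π^{-1}(V) = ∅ ∈ τ ✓.
  V = {[D=F]}: π^{-1}(V) = {D, F} ∉ τ ✗.
  V = {[E]}: π^{-1}(V) = {E} ∉ τ ✗.
  V = {[D=F], [E]}: π^{-1}(V) = {D, E, F} ∈ τ ✓.
Open sets in the quotient: τ_Q = {{}, {[D=F], [E]}} (2 elements).


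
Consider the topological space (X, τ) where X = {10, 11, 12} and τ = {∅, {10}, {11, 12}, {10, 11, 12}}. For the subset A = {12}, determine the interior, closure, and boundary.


int(A) = ∅, cl(A) = {11, 12}, ∂A = {11, 12}.

Closed sets in (X, τ) are complements of opens:
  closed(X, τ) = {∅, {10}, {11, 12}, {10, 11, 12}}.
int(A) = ⋃ {U ∈ τ : U ⊆ A}. Opens contained in A: ∅.
Taking the union of these: int(A) = ∅.
cl(A) = ⋂ {C closed : A ⊆ C}. Closed sets containing A: {11, 12}, {10, 11, 12}.
Intersecting these: cl(A) = {11, 12}.
∂A = cl(A) ∖ int(A) = {11, 12} ∖ ∅ = {11, 12}.


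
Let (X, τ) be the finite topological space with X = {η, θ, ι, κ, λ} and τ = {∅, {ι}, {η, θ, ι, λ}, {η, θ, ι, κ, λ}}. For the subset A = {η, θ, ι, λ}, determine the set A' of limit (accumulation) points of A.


A' = {η, θ, κ, λ}

For each x ∈ X, list the open sets U ∈ τ with x ∈ U, then check whether U ∩ (A ∖ {x}) ≠ ∅ for every such U.
  x = η: opens ∋ x are {η, θ, ι, λ}, {η, θ, ι, κ, λ}; each meets A ∖ {η}, so x IS a limit point.
  x = θ: opens ∋ x are {η, θ, ι, λ}, {η, θ, ι, κ, λ}; each meets A ∖ {θ}, so x IS a limit point.
  x = ι: open {ι} ∋ x has {ι} ∩ (A ∖ {ι}) = ∅, so x is NOT a limit point.
  x = κ: opens ∋ x are {η, θ, ι, κ, λ}; each meets A ∖ {κ}, so x IS a limit point.
  x = λ: opens ∋ x are {η, θ, ι, λ}, {η, θ, ι, κ, λ}; each meets A ∖ {λ}, so x IS a limit point.
Collecting: A' = {η, θ, κ, λ}.


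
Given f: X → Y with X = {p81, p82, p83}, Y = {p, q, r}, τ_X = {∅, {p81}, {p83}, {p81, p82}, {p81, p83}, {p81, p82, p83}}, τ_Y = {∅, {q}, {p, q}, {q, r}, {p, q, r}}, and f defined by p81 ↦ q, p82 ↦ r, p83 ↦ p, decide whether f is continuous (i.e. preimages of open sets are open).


f IS continuous.

Compute f^{-1}(U) for each U ∈ τ_Y:
  U = ∅: f^{-1}(U) = ∅ ∈ τ_X ✓.
  U = {q}: f^{-1}(U) = {p81} ∈ τ_X ✓.
  U = {p, q}: f^{-1}(U) = {p81, p83} ∈ τ_X ✓.
  U = {q, r}: f^{-1}(U) = {p81, p82} ∈ τ_X ✓.
  U = {p, q, r}: f^{-1}(U) = {p81, p82, p83} ∈ τ_X ✓.
Every preimage lies in τ_X, so f IS continuous.


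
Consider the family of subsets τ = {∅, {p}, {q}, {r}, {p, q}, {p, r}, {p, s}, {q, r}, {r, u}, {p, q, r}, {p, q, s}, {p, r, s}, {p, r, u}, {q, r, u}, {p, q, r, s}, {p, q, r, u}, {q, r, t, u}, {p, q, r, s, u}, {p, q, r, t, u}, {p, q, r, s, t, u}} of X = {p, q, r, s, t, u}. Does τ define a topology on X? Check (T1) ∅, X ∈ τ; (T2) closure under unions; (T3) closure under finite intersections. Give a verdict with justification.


τ is NOT a topology on X.

Axiom (T1): ∅ ∈ τ? Yes; X ∈ τ? Yes.
Axiom (T2/T3): check pairwise unions and intersections of members of τ.
Counterexample for (T2): {p, s} ∪ {r, u} = {p, r, s, u} ∉ τ. Therefore τ is NOT a topology.


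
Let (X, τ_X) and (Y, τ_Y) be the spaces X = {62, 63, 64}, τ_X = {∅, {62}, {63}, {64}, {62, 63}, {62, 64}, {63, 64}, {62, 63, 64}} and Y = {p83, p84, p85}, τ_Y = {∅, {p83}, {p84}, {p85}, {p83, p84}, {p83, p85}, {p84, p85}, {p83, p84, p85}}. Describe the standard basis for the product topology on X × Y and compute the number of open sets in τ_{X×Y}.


Basis B = {∅ × ∅, {62} × {p83}, {62} × {p84}, {62} × {p85}, {63} × {p83}, {63} × {p84}, {63} × {p85}, {64} × {p83}, {64} × {p84}, {64} × {p85}, {62} × {p83, p84}, {62} × {p83, p85}, {62, 63} × {p83}, {62, 64} × {p83}, {62} × {p84, p85}, {62, 63} × {p84}, {62, 64} × {p84}, {62, 63} × {p85}, {62, 64} × {p85}, {63} × {p83, p84}, {63} × {p83, p85}, {63, 64} × {p83}, {63} × {p84, p85}, {63, 64} × {p84}, {63, 64} × {p85}, {64} × {p83, p84}, {64} × {p83, p85}, {64} × {p84, p85}, {62} × {p83, p84, p85}, {62, 63, 64} × {p83}, {62, 63, 64} × {p84}, {62, 63, 64} × {p85}, {63} × {p83, p84, p85}, {64} × {p83, p84, p85}, {62, 63} × {p83, p84}, {62, 64} × {p83, p84}, {62, 63} × {p83, p85}, {62, 64} × {p83, p85}, {62, 63} × {p84, p85}, {62, 64} × {p84, p85}, {63, 64} × {p83, p84}, {63, 64} × {p83, p85}, {63, 64} × {p84, p85}, {62, 63} × {p83, p84, p85}, {62, 64} × {p83, p84, p85}, {62, 63, 64} × {p83, p84}, {62, 63, 64} × {p83, p85}, {62, 63, 64} × {p84, p85}, {63, 64} × {p83, p84, p85}, {62, 63, 64} × {p83, p84, p85}}; |τ_{X×Y}| = 512.

Enumerate products U × V with U ∈ τ_X, V ∈ τ_Y (deduplicated):
  ∅ × ∅ = {} (∅)
  {62} × {p83} = {(62,p83)}
  {62} × {p84} = {(62,p84)}
  {62} × {p85} = {(62,p85)}
  {63} × {p83} = {(63,p83)}
  {63} × {p84} = {(63,p84)}
  {63} × {p85} = {(63,p85)}
  {64} × {p83} = {(64,p83)}
  {64} × {p84} = {(64,p84)}
  {64} × {p85} = {(64,p85)}
  {62} × {p83, p84} = {(62,p83), (62,p84)}
  {62} × {p83, p85} = {(62,p83), (62,p85)}
  {62, 63} × {p83} = {(62,p83), (63,p83)}
  {62, 64} × {p83} = {(62,p83), (64,p83)}
  {62} × {p84, p85} = {(62,p84), (62,p85)}
  {62, 63} × {p84} = {(62,p84), (63,p84)}
  {62, 64} × {p84} = {(62,p84), (64,p84)}
  {62, 63} × {p85} = {(62,p85), (63,p85)}
  {62, 64} × {p85} = {(62,p85), (64,p85)}
  {63} × {p83, p84} = {(63,p83), (63,p84)}
  {63} × {p83, p85} = {(63,p83), (63,p85)}
  {63, 64} × {p83} = {(63,p83), (64,p83)}
  {63} × {p84, p85} = {(63,p84), (63,p85)}
  {63, 64} × {p84} = {(63,p84), (64,p84)}
  {63, 64} × {p85} = {(63,p85), (64,p85)}
  {64} × {p83, p84} = {(64,p83), (64,p84)}
  {64} × {p83, p85} = {(64,p83), (64,p85)}
  {64} × {p84, p85} = {(64,p84), (64,p85)}
  {62} × {p83, p84, p85} = {(62,p83), (62,p84), (62,p85)}
  {62, 63, 64} × {p83} = {(62,p83), (63,p83), (64,p83)}
  {62, 63, 64} × {p84} = {(62,p84), (63,p84), (64,p84)}
  {62, 63, 64} × {p85} = {(62,p85), (63,p85), (64,p85)}
  {63} × {p83, p84, p85} = {(63,p83), (63,p84), (63,p85)}
  {64} × {p83, p84, p85} = {(64,p83), (64,p84), (64,p85)}
  {62, 63} × {p83, p84} = {(62,p83), (62,p84), (63,p83), (63,p84)}
  {62, 64} × {p83, p84} = {(62,p83), (62,p84), (64,p83), (64,p84)}
  {62, 63} × {p83, p85} = {(62,p83), (62,p85), (63,p83), (63,p85)}
  {62, 64} × {p83, p85} = {(62,p83), (62,p85), (64,p83), (64,p85)}
  {62, 63} × {p84, p85} = {(62,p84), (62,p85), (63,p84), (63,p85)}
  {62, 64} × {p84, p85} = {(62,p84), (62,p85), (64,p84), (64,p85)}
  {63, 64} × {p83, p84} = {(63,p83), (63,p84), (64,p83), (64,p84)}
  {63, 64} × {p83, p85} = {(63,p83), (63,p85), (64,p83), (64,p85)}
  {63, 64} × {p84, p85} = {(63,p84), (63,p85), (64,p84), (64,p85)}
  {62, 63} × {p83, p84, p85} = {(62,p83), (62,p84), (62,p85), (63,p83), (63,p84), (63,p85)}
  {62, 64} × {p83, p84, p85} = {(62,p83), (62,p84), (62,p85), (64,p83), (64,p84), (64,p85)}
  {62, 63, 64} × {p83, p84} = {(62,p83), (62,p84), (63,p83), (63,p84), (64,p83), (64,p84)}
  {62, 63, 64} × {p83, p85} = {(62,p83), (62,p85), (63,p83), (63,p85), (64,p83), (64,p85)}
  {62, 63, 64} × {p84, p85} = {(62,p84), (62,p85), (63,p84), (63,p85), (64,p84), (64,p85)}
  {63, 64} × {p83, p84, p85} = {(63,p83), (63,p84), (63,p85), (64,p83), (64,p84), (64,p85)}
  {62, 63, 64} × {p83, p84, p85} = {(62,p83), (62,p84), (62,p85), (63,p83), (63,p84), (63,p85), (64,p83), (64,p84), (64,p85)}
These 50 distinct sets form the basis B.
Close under arbitrary unions to get τ_{X×Y}; counting gives |τ_{X×Y}| = 512.


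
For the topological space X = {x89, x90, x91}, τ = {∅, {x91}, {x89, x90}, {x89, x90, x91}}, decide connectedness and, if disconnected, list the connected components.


(X, τ) is disconnected; components = [{x91}, {x89, x90}].

Find clopen sets (U ∈ τ with X ∖ U ∈ τ):
  U = ∅, X ∖ U = {x89, x90, x91} — both open, so U is clopen.
  U = {x91}, X ∖ U = {x89, x90} — both open, so U is clopen.
  U = {x89, x90}, X ∖ U = {x91} — both open, so U is clopen.
  U = {x89, x90, x91}, X ∖ U = ∅ — both open, so U is clopen.
Nontrivial clopen(s) exist: e.g. {x91}. So (X, τ) is disconnected.
Compute connected components by grouping points that agree on all clopens:
  component: {x91}
  component: {x89, x90}


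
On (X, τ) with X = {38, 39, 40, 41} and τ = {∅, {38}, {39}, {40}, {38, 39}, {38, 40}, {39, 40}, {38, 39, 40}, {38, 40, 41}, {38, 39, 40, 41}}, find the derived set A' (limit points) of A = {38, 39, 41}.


A' = {41}

For each x ∈ X, list the open sets U ∈ τ with x ∈ U, then check whether U ∩ (A ∖ {x}) ≠ ∅ for every such U.
  x = 38: open {38} ∋ x has {38} ∩ (A ∖ {38}) = ∅, so x is NOT a limit point.
  x = 39: open {39} ∋ x has {39} ∩ (A ∖ {39}) = ∅, so x is NOT a limit point.
  x = 40: open {40} ∋ x has {40} ∩ (A ∖ {40}) = ∅, so x is NOT a limit point.
  x = 41: opens ∋ x are {38, 40, 41}, {38, 39, 40, 41}; each meets A ∖ {41}, so x IS a limit point.
Collecting: A' = {41}.


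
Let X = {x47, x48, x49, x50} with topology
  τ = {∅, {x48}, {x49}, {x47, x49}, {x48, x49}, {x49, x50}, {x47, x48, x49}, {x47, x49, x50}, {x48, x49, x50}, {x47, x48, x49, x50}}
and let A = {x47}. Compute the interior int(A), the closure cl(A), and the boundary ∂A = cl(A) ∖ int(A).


int(A) = ∅, cl(A) = {x47}, ∂A = {x47}.

Closed sets in (X, τ) are complements of opens:
  closed(X, τ) = {∅, {x47}, {x48}, {x50}, {x47, x48}, {x47, x50}, {x48, x50}, {x47, x48, x50}, {x47, x49, x50}, {x47, x48, x49, x50}}.
int(A) = ⋃ {U ∈ τ : U ⊆ A}. Opens contained in A: ∅.
Taking the union of these: int(A) = ∅.
cl(A) = ⋂ {C closed : A ⊆ C}. Closed sets containing A: {x47}, {x47, x48}, {x47, x50}, {x47, x48, x50}, {x47, x49, x50}, {x47, x48, x49, x50}.
Intersecting these: cl(A) = {x47}.
∂A = cl(A) ∖ int(A) = {x47} ∖ ∅ = {x47}.


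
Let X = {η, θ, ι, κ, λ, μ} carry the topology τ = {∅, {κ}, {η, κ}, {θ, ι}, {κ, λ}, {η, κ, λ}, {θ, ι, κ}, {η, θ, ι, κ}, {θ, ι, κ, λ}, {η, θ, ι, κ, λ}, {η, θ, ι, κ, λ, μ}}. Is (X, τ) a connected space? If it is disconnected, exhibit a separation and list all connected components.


(X, τ) is connected.

Find clopen sets (U ∈ τ with X ∖ U ∈ τ):
  U = ∅, X ∖ U = {η, θ, ι, κ, λ, μ} — both open, so U is clopen.
  U = {η, θ, ι, κ, λ, μ}, X ∖ U = ∅ — both open, so U is clopen.
Only trivial clopens (∅ and X) exist, so (X, τ) is connected.
Compute connected components by grouping points that agree on all clopens:
  component: {η, θ, ι, κ, λ, μ}


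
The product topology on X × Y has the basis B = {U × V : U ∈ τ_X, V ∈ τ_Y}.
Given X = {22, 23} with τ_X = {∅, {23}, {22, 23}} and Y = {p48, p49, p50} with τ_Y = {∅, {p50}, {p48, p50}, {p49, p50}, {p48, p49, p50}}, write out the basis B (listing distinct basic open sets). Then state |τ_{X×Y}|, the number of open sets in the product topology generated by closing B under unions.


Basis B = {∅ × ∅, {23} × {p50}, {22, 23} × {p50}, {23} × {p48, p50}, {23} × {p49, p50}, {23} × {p48, p49, p50}, {22, 23} × {p48, p50}, {22, 23} × {p49, p50}, {22, 23} × {p48, p49, p50}}; |τ_{X×Y}| = 14.

Enumerate products U × V with U ∈ τ_X, V ∈ τ_Y (deduplicated):
  ∅ × ∅ = {} (∅)
  {23} × {p50} = {(23,p50)}
  {22, 23} × {p50} = {(22,p50), (23,p50)}
  {23} × {p48, p50} = {(23,p48), (23,p50)}
  {23} × {p49, p50} = {(23,p49), (23,p50)}
  {23} × {p48, p49, p50} = {(23,p48), (23,p49), (23,p50)}
  {22, 23} × {p48, p50} = {(22,p48), (22,p50), (23,p48), (23,p50)}
  {22, 23} × {p49, p50} = {(22,p49), (22,p50), (23,p49), (23,p50)}
  {22, 23} × {p48, p49, p50} = {(22,p48), (22,p49), (22,p50), (23,p48), (23,p49), (23,p50)}
These 9 distinct sets form the basis B.
Close under arbitrary unions to get τ_{X×Y}; counting gives |τ_{X×Y}| = 14.


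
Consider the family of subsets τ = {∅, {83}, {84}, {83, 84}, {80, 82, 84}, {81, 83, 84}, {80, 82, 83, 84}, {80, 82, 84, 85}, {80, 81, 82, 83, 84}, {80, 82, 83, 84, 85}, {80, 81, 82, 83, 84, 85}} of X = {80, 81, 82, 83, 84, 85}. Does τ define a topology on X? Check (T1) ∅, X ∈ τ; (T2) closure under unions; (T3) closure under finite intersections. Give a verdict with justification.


τ IS a topology on X.

Axiom (T1): ∅ ∈ τ? Yes; X ∈ τ? Yes.
Axiom (T2/T3): check pairwise unions and intersections of members of τ.
All pairwise intersections and unions checked — each lies in τ. Therefore τ satisfies (T1), (T2), (T3): it IS a topology on X.


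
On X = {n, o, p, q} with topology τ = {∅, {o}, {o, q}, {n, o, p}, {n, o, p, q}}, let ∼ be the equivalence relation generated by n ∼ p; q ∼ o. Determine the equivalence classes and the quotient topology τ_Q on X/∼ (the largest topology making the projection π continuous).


X/∼ = {[n=p], [o=q]}; |τ_Q| = 3.

Equivalence classes: [n=p], [o=q].
Quotient map π: X → X/∼ sends n ↦ [n=p], o ↦ [o=q], p ↦ [n=p], q ↦ [o=q].
For each subset V ⊆ X/∼, compute π^{-1}(V) ⊆ X and check whether π^{-1}(V) ∈ τ. V is open in τ_Q iff π^{-1}(V) ∈ τ.
  V = {}: π^{-1}(V) = ∅ ∈ τ ✓.
  V = {[n=p]}: π^{-1}(V) = {n, p} ∉ τ ✗.
  V = {[o=q]}: π^{-1}(V) = {o, q} ∈ τ ✓.
  V = {[n=p], [o=q]}: π^{-1}(V) = {n, o, p, q} ∈ τ ✓.
Open sets in the quotient: τ_Q = {{}, {[o=q]}, {[n=p], [o=q]}} (3 elements).


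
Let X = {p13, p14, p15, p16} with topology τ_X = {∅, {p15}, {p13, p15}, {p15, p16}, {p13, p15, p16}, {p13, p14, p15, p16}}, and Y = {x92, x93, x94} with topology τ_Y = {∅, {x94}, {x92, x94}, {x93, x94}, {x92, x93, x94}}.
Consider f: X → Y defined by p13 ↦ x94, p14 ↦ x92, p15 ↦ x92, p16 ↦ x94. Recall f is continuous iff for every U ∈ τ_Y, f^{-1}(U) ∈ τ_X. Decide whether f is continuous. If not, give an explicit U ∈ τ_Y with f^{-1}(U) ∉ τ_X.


f is NOT continuous.

Compute f^{-1}(U) for each U ∈ τ_Y:
  U = ∅: f^{-1}(U) = ∅ ∈ τ_X ✓.
  U = {x94}: f^{-1}(U) = {p13, p16} ∉ τ_X ✗.
  U = {x92, x94}: f^{-1}(U) = {p13, p14, p15, p16} ∈ τ_X ✓.
  U = {x93, x94}: f^{-1}(U) = {p13, p16} ∉ τ_X ✗.
  U = {x92, x93, x94}: f^{-1}(U) = {p13, p14, p15, p16} ∈ τ_X ✓.
Found U = {x94} with f^{-1}(U) = {p13, p16} not in τ_X. Therefore f is NOT continuous.


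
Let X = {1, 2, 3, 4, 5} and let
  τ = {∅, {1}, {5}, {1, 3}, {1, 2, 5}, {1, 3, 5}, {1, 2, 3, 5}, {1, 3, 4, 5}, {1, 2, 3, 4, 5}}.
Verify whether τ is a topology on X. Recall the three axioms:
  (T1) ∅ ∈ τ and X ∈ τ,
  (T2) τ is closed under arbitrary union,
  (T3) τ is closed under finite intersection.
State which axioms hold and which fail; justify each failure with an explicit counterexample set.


τ is NOT a topology on X.

Axiom (T1): ∅ ∈ τ? Yes; X ∈ τ? Yes.
Axiom (T2/T3): check pairwise unions and intersections of members of τ.
Counterexample for (T2): {1} ∪ {5} = {1, 5} ∉ τ. Therefore τ is NOT a topology.
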